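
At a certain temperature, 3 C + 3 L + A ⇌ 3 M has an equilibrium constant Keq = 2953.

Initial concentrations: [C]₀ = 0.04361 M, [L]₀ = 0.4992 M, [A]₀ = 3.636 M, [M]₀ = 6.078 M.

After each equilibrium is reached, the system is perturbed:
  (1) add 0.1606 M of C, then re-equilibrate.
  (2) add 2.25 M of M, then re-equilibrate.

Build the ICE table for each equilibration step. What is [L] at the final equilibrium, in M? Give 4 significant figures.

[L]_eq = 0.7673 M

Q₀ = 5.9852e+06 vs Keq = 2953 ⇒ Q>K, reverse
Step 1:
                   C          L          A          M
  Initial    0.04361     0.4992      3.636      6.078
  Change      0.2873     0.2873    0.09575    -0.2873
  Equil       0.3309     0.7865      3.732      5.791
  solve Keq expr → x = -0.09575; check Q = 2953
Then add 0.1606 M of C.
Step 2:
                   C          L          A          M
  Initial     0.4915     0.7865      3.732      5.791
  Change     -0.1029    -0.1029   -0.03429     0.1029
  Equil       0.3886     0.6836      3.697      5.894
  solve Keq expr → x = 0.03429; check Q = 2953
Then add 2.25 M of M.
Step 3:
                   C          L          A          M
  Initial     0.3886     0.6836      3.697      8.144
  Change     0.08369    0.08369     0.0279   -0.08369
  Equil       0.4723     0.7673      3.725       8.06
  solve Keq expr → x = -0.0279; check Q = 2953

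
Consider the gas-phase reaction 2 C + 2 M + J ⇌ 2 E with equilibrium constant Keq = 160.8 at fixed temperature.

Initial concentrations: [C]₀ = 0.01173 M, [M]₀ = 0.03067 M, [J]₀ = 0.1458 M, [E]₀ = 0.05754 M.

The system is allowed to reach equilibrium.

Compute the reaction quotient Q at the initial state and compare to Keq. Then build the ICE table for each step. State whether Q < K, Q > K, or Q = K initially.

Q₀ = 1.7545e+05 vs Keq = 160.8 ⇒ Q>K, reverse
Step 1:
                   C          M          J          E
  Initial    0.01173    0.03067     0.1458    0.05754
  Change     0.03919    0.03919     0.0196   -0.03919
  Equil      0.05092    0.06986     0.1654    0.01835
  solve Keq expr → x = -0.0196; check Q = 160.8

Q₀ = 1.7545e+05; Q > K (proceeds reverse)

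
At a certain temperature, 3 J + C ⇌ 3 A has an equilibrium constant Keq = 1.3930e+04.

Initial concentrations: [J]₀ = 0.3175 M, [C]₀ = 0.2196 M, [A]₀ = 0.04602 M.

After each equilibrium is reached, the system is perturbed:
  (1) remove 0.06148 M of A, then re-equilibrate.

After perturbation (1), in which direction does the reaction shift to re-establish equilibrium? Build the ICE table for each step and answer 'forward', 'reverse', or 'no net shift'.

Direction: forward

Q₀ = 0.01387 vs Keq = 1.3930e+04 ⇒ Q<K, forward
Step 1:
                   J          C          A
  init        0.3175     0.2196    0.04602
  Δ          -0.2895   -0.09649     0.2895
  eq         0.02803     0.1231     0.3355
  solve Keq expr → x = 0.09649; check Q = 1.3930e+04
Then remove 0.06148 M of A.
Step 2:
                   J          C          A
  init       0.02803     0.1231      0.274
  Δ        -0.004649   -0.00155   0.004649
  eq         0.02338     0.1216     0.2787
  solve Keq expr → x = 0.00155; check Q = 1.3930e+04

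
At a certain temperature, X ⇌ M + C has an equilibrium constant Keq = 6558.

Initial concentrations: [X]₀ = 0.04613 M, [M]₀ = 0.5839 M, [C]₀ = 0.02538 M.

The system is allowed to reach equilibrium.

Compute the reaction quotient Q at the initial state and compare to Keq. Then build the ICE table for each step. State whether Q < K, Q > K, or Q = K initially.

Q₀ = 0.3213 vs Keq = 6558 ⇒ Q<K, forward
Step 1:
                    X           M           C
  I           0.04613      0.5839     0.02538
  C          -0.04612     0.04612     0.04612
  E        6.8693e-06        0.63      0.0715
  solve Keq expr → x = 0.04612; check Q = 6558

Q₀ = 0.3213; Q < K (proceeds forward)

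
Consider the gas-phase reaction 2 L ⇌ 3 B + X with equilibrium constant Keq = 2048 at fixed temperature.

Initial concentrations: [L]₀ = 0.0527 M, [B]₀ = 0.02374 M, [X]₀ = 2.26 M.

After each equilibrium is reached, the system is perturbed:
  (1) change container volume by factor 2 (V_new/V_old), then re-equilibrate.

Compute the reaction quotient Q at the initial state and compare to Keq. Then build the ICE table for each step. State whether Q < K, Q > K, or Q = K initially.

Q₀ = 0.01089 vs Keq = 2048 ⇒ Q<K, forward
Step 1:
                    L           B           X
  Initial      0.0527     0.02374        2.26
  Change     -0.05162     0.07744     0.02581
  Equil      0.001075      0.1012       2.286
  solve Keq expr → x = 0.02581; check Q = 2048
Then change container volume by factor 2 (V_new/V_old).
Step 2:
                    L           B           X
  Initial  5.3759e-04     0.05059       1.143
  Change  -2.6560e-04  3.9840e-04  1.3280e-04
  Equil    2.7199e-04     0.05099       1.143
  solve Keq expr → x = 1.3280e-04; check Q = 2048

Q₀ = 0.01089; Q < K (proceeds forward)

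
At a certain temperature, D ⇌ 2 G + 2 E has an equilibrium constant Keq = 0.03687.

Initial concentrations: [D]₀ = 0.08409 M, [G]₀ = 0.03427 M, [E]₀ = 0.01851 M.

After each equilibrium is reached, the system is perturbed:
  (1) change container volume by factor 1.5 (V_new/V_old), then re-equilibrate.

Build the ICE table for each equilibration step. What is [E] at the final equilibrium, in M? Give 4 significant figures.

[E]_eq = 0.1137 M

Q₀ = 4.7852e-06 vs Keq = 0.03687 ⇒ Q<K, forward
Step 1:
                    D           G           E
  Initial     0.08409     0.03427     0.01851
  Change     -0.06659      0.1332      0.1332
  Equil        0.0175      0.1675      0.1517
  solve Keq expr → x = 0.06659; check Q = 0.03687
Then change container volume by factor 1.5 (V_new/V_old).
Step 2:
                    D           G           E
  Initial     0.01167      0.1116      0.1011
  Change    -0.006265     0.01253     0.01253
  Equil      0.005401      0.1242      0.1137
  solve Keq expr → x = 0.006265; check Q = 0.03687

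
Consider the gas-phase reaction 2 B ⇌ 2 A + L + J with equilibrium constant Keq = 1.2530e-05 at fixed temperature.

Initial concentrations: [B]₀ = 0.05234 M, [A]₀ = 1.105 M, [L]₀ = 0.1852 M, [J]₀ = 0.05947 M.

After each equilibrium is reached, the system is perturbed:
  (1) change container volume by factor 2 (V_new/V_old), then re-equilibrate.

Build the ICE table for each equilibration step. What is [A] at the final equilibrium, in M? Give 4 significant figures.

[A]_eq = 0.493 M

Q₀ = 4.909 vs Keq = 1.2530e-05 ⇒ Q>K, reverse
Step 1:
                   B          A          L          J
  Initial    0.05234      1.105     0.1852    0.05947
  Change      0.1189    -0.1189   -0.05947   -0.05947
  Equil       0.1713     0.9861     0.1257 3.0066e-06
  solve Keq expr → x = -0.05947; check Q = 1.2530e-05
Then change container volume by factor 2 (V_new/V_old).
Step 2:
                   B          A          L          J
  Initial    0.08564      0.493    0.06287 1.5033e-06
  Change  -9.0159e-06 9.0159e-06 4.5080e-06 4.5080e-06
  Equil      0.08563      0.493    0.06287 6.0112e-06
  solve Keq expr → x = 4.5080e-06; check Q = 1.2530e-05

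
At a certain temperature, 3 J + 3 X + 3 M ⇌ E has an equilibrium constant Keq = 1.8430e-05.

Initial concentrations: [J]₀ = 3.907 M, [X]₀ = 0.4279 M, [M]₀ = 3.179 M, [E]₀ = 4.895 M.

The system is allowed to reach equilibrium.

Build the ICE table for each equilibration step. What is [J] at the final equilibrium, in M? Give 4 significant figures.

Q₀ = 0.03261 vs Keq = 1.8430e-05 ⇒ Q>K, reverse
Step 1:
                    J           X           M           E
  I             3.907      0.4279       3.179       4.895
  C             1.767       1.767       1.767      -0.589
  E             5.674       2.195       4.946       4.306
  solve Keq expr → x = -0.589; check Q = 1.8430e-05

[J]_eq = 5.674 M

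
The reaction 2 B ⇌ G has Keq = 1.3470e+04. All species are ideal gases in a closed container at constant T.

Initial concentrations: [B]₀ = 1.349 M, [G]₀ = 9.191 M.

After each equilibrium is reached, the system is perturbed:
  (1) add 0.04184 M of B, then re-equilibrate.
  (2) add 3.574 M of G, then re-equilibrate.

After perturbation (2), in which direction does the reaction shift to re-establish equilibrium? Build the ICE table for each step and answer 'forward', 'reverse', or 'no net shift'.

Direction: reverse

Q₀ = 5.051 vs Keq = 1.3470e+04 ⇒ Q<K, forward
Step 1:
                   B          G
  I            1.349      9.191
  C           -1.322      0.661
  E          0.02704      9.852
  solve Keq expr → x = 0.661; check Q = 1.3470e+04
Then add 0.04184 M of B.
Step 2:
                   B          G
  I          0.06888      9.852
  C         -0.04181    0.02091
  E          0.02707      9.873
  solve Keq expr → x = 0.02091; check Q = 1.3470e+04
Then add 3.574 M of G.
Step 3:
                   B          G
  I          0.02707      13.45
  C          0.00452   -0.00226
  E          0.03159      13.44
  solve Keq expr → x = -0.00226; check Q = 1.3470e+04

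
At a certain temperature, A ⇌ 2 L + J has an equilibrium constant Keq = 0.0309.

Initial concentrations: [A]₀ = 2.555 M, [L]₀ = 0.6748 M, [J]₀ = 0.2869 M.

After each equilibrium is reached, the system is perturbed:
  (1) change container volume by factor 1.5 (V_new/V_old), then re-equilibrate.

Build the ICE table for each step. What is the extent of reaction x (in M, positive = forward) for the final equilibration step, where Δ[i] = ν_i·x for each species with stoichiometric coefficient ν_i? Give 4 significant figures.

x = 0.05362 M

Q₀ = 0.05113 vs Keq = 0.0309 ⇒ Q>K, reverse
Step 1:
                   A          L          J
  init         2.555     0.6748     0.2869
  Δ          0.04757   -0.09513   -0.04757
  eq           2.603     0.5797     0.2393
  solve Keq expr → x = -0.04757; check Q = 0.0309
Then change container volume by factor 1.5 (V_new/V_old).
Step 2:
                   A          L          J
  init         1.735     0.3864     0.1596
  Δ         -0.05362     0.1072    0.05362
  eq           1.681     0.4937     0.2132
  solve Keq expr → x = 0.05362; check Q = 0.0309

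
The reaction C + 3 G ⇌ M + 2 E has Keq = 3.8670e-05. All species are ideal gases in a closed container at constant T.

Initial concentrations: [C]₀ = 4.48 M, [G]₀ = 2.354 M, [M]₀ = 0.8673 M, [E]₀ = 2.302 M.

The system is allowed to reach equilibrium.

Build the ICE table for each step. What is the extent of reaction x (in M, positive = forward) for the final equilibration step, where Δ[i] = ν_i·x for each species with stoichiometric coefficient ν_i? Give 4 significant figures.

x = -0.8166 M

Q₀ = 0.07865 vs Keq = 3.8670e-05 ⇒ Q>K, reverse
Step 1:
                  C         G         M         E
  I            4.48     2.354    0.8673     2.302
  C          0.8166      2.45   -0.8166    -1.633
  E           5.297     4.804   0.05074    0.6689
  solve Keq expr → x = -0.8166; check Q = 3.8670e-05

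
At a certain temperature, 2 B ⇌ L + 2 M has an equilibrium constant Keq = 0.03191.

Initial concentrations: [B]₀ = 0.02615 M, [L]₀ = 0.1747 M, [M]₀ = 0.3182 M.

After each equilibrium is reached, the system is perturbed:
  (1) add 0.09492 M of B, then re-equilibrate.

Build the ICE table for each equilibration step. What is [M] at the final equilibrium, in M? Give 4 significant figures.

Q₀ = 25.87 vs Keq = 0.03191 ⇒ Q>K, reverse
Step 1:
                    B           L           M
  I           0.02615      0.1747      0.3182
  C            0.1858    -0.09291     -0.1858
  E             0.212     0.08179      0.1324
  solve Keq expr → x = -0.09291; check Q = 0.03191
Then add 0.09492 M of B.
Step 2:
                    B           L           M
  I            0.3069     0.08179      0.1324
  C          -0.02828     0.01414     0.02828
  E            0.2786     0.09594      0.1607
  solve Keq expr → x = 0.01414; check Q = 0.03191

[M]_eq = 0.1607 M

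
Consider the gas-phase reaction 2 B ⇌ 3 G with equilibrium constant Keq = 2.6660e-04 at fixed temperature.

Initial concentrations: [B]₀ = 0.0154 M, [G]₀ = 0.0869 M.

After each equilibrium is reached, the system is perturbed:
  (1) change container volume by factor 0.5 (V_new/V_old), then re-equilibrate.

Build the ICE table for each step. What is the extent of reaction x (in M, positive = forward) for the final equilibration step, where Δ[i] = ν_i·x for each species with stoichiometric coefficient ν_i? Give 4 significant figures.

Q₀ = 2.767 vs Keq = 2.6660e-04 ⇒ Q>K, reverse
Step 1:
                  B         G
  init       0.0154    0.0869
  Δ          0.0509  -0.07636
  eq         0.0663   0.01054
  solve Keq expr → x = -0.02545; check Q = 2.6660e-04
Then change container volume by factor 0.5 (V_new/V_old).
Step 2:
                  B         G
  init       0.1326   0.02109
  Δ        0.002747  -0.00412
  eq         0.1354   0.01697
  solve Keq expr → x = -0.001373; check Q = 2.6660e-04

x = -0.001373 M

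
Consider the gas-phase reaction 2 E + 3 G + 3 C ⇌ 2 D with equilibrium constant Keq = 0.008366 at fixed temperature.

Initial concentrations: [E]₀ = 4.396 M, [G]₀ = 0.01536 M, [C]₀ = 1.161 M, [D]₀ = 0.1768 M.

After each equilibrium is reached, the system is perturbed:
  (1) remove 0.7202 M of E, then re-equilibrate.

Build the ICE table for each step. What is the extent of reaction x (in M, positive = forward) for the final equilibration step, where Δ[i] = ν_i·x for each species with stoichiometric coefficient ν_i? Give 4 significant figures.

x = -0.002719 M

Q₀ = 285.2 vs Keq = 0.008366 ⇒ Q>K, reverse
Step 1:
                    E           G           C           D
  I             4.396     0.01536       1.161      0.1768
  C            0.1208      0.1812      0.1812     -0.1208
  E             4.517      0.1966       1.342     0.05599
  solve Keq expr → x = -0.0604; check Q = 0.008366
Then remove 0.7202 M of E.
Step 2:
                    E           G           C           D
  I             3.797      0.1966       1.342     0.05599
  C          0.005439    0.008158    0.008158   -0.005439
  E             3.802      0.2047        1.35     0.05055
  solve Keq expr → x = -0.002719; check Q = 0.008366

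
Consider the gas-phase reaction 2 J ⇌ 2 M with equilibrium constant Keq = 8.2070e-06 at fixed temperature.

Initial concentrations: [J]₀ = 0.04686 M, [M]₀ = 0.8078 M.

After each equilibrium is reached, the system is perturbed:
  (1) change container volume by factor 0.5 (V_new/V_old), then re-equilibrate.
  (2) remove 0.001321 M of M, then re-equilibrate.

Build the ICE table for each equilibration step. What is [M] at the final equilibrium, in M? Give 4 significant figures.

Q₀ = 297.2 vs Keq = 8.2070e-06 ⇒ Q>K, reverse
Step 1:
                    J           M
  init        0.04686      0.8078
  Δ            0.8054     -0.8054
  eq           0.8522    0.002441
  solve Keq expr → x = -0.4027; check Q = 8.2070e-06
Then change container volume by factor 0.5 (V_new/V_old).
Step 2:
                    J           M
  init          1.704    0.004883
  Δ                 0           0
  eq            1.704    0.004883
  solve Keq expr → x = 0; check Q = 8.2070e-06
Then remove 0.001321 M of M.
Step 3:
                    J           M
  init          1.704    0.003562
  Δ         -0.001317    0.001317
  eq            1.703    0.004879
  solve Keq expr → x = 6.5861e-04; check Q = 8.2070e-06

[M]_eq = 0.004879 M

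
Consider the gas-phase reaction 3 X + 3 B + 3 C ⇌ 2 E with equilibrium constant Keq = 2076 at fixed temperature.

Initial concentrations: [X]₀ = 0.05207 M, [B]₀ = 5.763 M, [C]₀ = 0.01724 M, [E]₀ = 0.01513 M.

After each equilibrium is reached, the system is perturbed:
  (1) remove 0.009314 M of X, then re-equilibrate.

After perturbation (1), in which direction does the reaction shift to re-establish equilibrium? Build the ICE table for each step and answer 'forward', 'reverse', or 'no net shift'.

Q₀ = 1653 vs Keq = 2076 ⇒ Q<K, forward
Step 1:
                  X         B         C         E
  Initial   0.05207     5.763   0.01724   0.01513
  Change  -7.0485e-04 -7.0485e-04 -7.0485e-04 4.6990e-04
  Equil     0.05137     5.762   0.01654    0.0156
  solve Keq expr → x = 2.3495e-04; check Q = 2076
Then remove 0.009314 M of X.
Step 2:
                  X         B         C         E
  Initial   0.04205     5.762   0.01654    0.0156
  Change   0.001811  0.001811  0.001811 -0.001207
  Equil     0.04386     5.764   0.01835   0.01439
  solve Keq expr → x = -6.0355e-04; check Q = 2076

Direction: reverse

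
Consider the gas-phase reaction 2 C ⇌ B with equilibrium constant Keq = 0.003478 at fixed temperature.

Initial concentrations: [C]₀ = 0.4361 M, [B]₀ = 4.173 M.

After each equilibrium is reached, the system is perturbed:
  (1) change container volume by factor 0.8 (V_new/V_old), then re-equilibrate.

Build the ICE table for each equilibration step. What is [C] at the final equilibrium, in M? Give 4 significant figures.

Q₀ = 21.94 vs Keq = 0.003478 ⇒ Q>K, reverse
Step 1:
                    C           B
  init         0.4361       4.173
  Δ             7.867      -3.933
  eq            8.303      0.2397
  solve Keq expr → x = -3.933; check Q = 0.003478
Then change container volume by factor 0.8 (V_new/V_old).
Step 2:
                    C           B
  init          10.38      0.2997
  Δ            -0.131     0.06552
  eq            10.25      0.3652
  solve Keq expr → x = 0.06552; check Q = 0.003478

[C]_eq = 10.25 M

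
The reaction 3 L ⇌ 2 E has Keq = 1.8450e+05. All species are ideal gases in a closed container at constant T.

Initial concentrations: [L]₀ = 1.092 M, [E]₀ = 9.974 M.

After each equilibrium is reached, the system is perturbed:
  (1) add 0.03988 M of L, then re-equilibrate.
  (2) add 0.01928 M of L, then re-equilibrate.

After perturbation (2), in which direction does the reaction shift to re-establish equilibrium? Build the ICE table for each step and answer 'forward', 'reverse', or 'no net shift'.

Direction: forward

Q₀ = 76.4 vs Keq = 1.8450e+05 ⇒ Q<K, forward
Step 1:
                    L           E
  init          1.092       9.974
  Δ            -1.007      0.6713
  eq            0.085       10.65
  solve Keq expr → x = 0.3357; check Q = 1.8450e+05
Then add 0.03988 M of L.
Step 2:
                    L           E
  init         0.1249       10.65
  Δ          -0.03974     0.02649
  eq          0.08515       10.67
  solve Keq expr → x = 0.01325; check Q = 1.8450e+05
Then add 0.01928 M of L.
Step 3:
                    L           E
  init         0.1044       10.67
  Δ          -0.01921     0.01281
  eq          0.08521       10.68
  solve Keq expr → x = 0.006404; check Q = 1.8450e+05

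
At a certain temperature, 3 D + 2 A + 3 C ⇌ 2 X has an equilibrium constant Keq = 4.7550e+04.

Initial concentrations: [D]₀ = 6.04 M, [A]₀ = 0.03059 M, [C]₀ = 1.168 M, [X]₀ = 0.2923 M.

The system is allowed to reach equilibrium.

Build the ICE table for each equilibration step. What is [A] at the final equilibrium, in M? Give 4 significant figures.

Q₀ = 0.2601 vs Keq = 4.7550e+04 ⇒ Q<K, forward
Step 1:
                    D           A           C           X
  I              6.04     0.03059       1.168      0.2923
  C          -0.04576    -0.03051    -0.04576     0.03051
  E             5.994  8.4846e-05       1.122      0.3228
  solve Keq expr → x = 0.01525; check Q = 4.7550e+04

[A]_eq = 8.4846e-05 M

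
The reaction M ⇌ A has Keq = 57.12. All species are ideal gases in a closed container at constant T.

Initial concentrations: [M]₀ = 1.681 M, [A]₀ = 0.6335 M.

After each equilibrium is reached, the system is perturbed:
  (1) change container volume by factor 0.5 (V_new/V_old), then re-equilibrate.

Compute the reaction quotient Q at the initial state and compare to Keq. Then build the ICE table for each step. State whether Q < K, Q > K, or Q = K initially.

Q₀ = 0.3769 vs Keq = 57.12 ⇒ Q<K, forward
Step 1:
                  M         A
  Initial     1.681    0.6335
  Change     -1.641     1.641
  Equil     0.03982     2.275
  solve Keq expr → x = 1.641; check Q = 57.12
Then change container volume by factor 0.5 (V_new/V_old).
Step 2:
                  M         A
  Initial   0.07965     4.549
  Change          0         0
  Equil     0.07965     4.549
  solve Keq expr → x = 0; check Q = 57.12

Q₀ = 0.3769; Q < K (proceeds forward)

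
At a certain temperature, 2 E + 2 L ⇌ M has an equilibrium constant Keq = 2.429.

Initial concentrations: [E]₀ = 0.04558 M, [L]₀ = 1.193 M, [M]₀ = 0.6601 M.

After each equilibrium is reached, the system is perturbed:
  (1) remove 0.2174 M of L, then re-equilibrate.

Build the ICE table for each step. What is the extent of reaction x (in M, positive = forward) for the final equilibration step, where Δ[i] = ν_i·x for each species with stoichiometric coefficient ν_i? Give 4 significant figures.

x = -0.01889 M

Q₀ = 223.2 vs Keq = 2.429 ⇒ Q>K, reverse
Step 1:
                    E           L           M
  Initial     0.04558       1.193      0.6601
  Change       0.2716      0.2716     -0.1358
  Equil        0.3172       1.465      0.5243
  solve Keq expr → x = -0.1358; check Q = 2.429
Then remove 0.2174 M of L.
Step 2:
                    E           L           M
  Initial      0.3172       1.247      0.5243
  Change      0.03777     0.03777    -0.01889
  Equil         0.355       1.285      0.5054
  solve Keq expr → x = -0.01889; check Q = 2.429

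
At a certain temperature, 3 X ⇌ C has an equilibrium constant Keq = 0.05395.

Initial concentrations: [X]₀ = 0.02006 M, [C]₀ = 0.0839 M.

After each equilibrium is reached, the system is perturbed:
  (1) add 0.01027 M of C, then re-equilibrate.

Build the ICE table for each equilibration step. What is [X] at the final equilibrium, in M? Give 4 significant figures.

[X]_eq = 0.2983 M

Q₀ = 1.0394e+04 vs Keq = 0.05395 ⇒ Q>K, reverse
Step 1:
                  X         C
  init      0.02006    0.0839
  Δ          0.2486  -0.08285
  eq         0.2686  0.001046
  solve Keq expr → x = -0.08285; check Q = 0.05395
Then add 0.01027 M of C.
Step 2:
                  X         C
  init       0.2686   0.01132
  Δ         0.02965 -0.009884
  eq         0.2983  0.001432
  solve Keq expr → x = -0.009884; check Q = 0.05395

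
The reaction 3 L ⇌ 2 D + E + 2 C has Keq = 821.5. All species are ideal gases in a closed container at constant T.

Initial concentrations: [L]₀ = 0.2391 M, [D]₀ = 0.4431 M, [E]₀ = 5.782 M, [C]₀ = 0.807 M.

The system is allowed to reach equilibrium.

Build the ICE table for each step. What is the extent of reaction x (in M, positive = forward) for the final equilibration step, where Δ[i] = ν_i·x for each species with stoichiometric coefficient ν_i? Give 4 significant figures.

Q₀ = 54.09 vs Keq = 821.5 ⇒ Q<K, forward
Step 1:
                  L         D         E         C
  init       0.2391    0.4431     5.782     0.807
  Δ         -0.1234   0.08229   0.04115   0.08229
  eq         0.1157    0.5254     5.823    0.8893
  solve Keq expr → x = 0.04115; check Q = 821.5

x = 0.04115 M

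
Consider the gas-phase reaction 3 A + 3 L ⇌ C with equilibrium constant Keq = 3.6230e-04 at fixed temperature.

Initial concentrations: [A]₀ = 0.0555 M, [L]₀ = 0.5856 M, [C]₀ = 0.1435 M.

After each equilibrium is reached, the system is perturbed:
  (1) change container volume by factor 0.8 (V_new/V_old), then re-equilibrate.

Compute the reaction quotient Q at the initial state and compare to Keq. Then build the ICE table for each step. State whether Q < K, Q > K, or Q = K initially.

Q₀ = 4180 vs Keq = 3.6230e-04 ⇒ Q>K, reverse
Step 1:
                  A         L         C
  init       0.0555    0.5856    0.1435
  Δ          0.4304    0.4304   -0.1435
  eq         0.4859     1.016 4.3578e-05
  solve Keq expr → x = -0.1435; check Q = 3.6230e-04
Then change container volume by factor 0.8 (V_new/V_old).
Step 2:
                  A         L         C
  init       0.6073      1.27 5.4473e-05
  Δ       -3.3408e-04 -3.3408e-04 1.1136e-04
  eq          0.607      1.27 1.6583e-04
  solve Keq expr → x = 1.1136e-04; check Q = 3.6230e-04

Q₀ = 4180; Q > K (proceeds reverse)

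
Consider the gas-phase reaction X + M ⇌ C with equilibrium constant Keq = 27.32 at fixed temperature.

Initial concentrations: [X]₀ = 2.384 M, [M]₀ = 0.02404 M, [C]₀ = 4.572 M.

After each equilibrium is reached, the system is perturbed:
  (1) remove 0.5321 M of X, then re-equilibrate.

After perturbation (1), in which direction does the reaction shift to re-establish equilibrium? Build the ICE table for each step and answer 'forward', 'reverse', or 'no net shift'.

Direction: reverse

Q₀ = 79.77 vs Keq = 27.32 ⇒ Q>K, reverse
Step 1:
                    X           M           C
  Initial       2.384     0.02404       4.572
  Change      0.04421     0.04421    -0.04421
  Equil         2.428     0.06825       4.528
  solve Keq expr → x = -0.04421; check Q = 27.32
Then remove 0.5321 M of X.
Step 2:
                    X           M           C
  Initial       1.896     0.06825       4.528
  Change      0.01799     0.01799    -0.01799
  Equil         1.914     0.08624        4.51
  solve Keq expr → x = -0.01799; check Q = 27.32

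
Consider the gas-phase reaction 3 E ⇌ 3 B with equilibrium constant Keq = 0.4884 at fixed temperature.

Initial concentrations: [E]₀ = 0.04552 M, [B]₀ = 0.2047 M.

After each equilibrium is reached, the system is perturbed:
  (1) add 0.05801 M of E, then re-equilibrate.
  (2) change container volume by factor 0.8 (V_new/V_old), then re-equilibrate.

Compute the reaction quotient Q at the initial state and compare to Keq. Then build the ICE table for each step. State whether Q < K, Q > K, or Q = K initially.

Q₀ = 90.94 vs Keq = 0.4884 ⇒ Q>K, reverse
Step 1:
                   E          B
  I          0.04552     0.2047
  C          0.09446   -0.09446
  E             0.14     0.1102
  solve Keq expr → x = -0.03149; check Q = 0.4884
Then add 0.05801 M of E.
Step 2:
                   E          B
  I            0.198     0.1102
  C         -0.02556    0.02556
  E           0.1724     0.1358
  solve Keq expr → x = 0.008519; check Q = 0.4884
Then change container volume by factor 0.8 (V_new/V_old).
Step 3:
                   E          B
  I           0.2155     0.1697
  C                0          0
  E           0.2155     0.1697
  solve Keq expr → x = 0; check Q = 0.4884

Q₀ = 90.94; Q > K (proceeds reverse)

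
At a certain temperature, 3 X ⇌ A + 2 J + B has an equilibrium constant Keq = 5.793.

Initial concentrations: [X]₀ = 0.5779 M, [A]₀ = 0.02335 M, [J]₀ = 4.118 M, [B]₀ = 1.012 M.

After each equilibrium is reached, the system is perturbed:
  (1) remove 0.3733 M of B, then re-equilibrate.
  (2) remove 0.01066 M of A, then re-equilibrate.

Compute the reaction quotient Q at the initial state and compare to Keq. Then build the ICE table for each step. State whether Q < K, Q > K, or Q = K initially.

Q₀ = 2.076 vs Keq = 5.793 ⇒ Q<K, forward
Step 1:
                  X         A         J         B
  init       0.5779   0.02335     4.118     1.012
  Δ        -0.06282   0.02094   0.04188   0.02094
  eq         0.5151   0.04429      4.16     1.033
  solve Keq expr → x = 0.02094; check Q = 5.793
Then remove 0.3733 M of B.
Step 2:
                  X         A         J         B
  init       0.5151   0.04429      4.16    0.6596
  Δ        -0.03307   0.01102   0.02205   0.01102
  eq          0.482   0.05531     4.182    0.6707
  solve Keq expr → x = 0.01102; check Q = 5.793
Then remove 0.01066 M of A.
Step 3:
                  X         A         J         B
  init        0.482   0.04465     4.182    0.6707
  Δ        -0.01506  0.005022   0.01004  0.005022
  eq         0.4669   0.04967     4.192    0.6757
  solve Keq expr → x = 0.005022; check Q = 5.793

Q₀ = 2.076; Q < K (proceeds forward)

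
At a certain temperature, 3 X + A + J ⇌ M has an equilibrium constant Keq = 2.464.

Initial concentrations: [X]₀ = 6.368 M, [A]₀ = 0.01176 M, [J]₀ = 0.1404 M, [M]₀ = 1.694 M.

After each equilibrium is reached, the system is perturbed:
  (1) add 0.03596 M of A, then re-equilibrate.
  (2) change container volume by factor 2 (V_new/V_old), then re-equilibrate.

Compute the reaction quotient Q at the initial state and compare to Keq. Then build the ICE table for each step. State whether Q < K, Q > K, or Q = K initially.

Q₀ = 3.973; Q > K (proceeds reverse)

Q₀ = 3.973 vs Keq = 2.464 ⇒ Q>K, reverse
Step 1:
                    X           A           J           M
  I             6.368     0.01176      0.1404       1.694
  C           0.01854     0.00618     0.00618    -0.00618
  E             6.387     0.01794      0.1466       1.688
  solve Keq expr → x = -0.00618; check Q = 2.464
Then add 0.03596 M of A.
Step 2:
                    X           A           J           M
  I             6.387      0.0539      0.1466       1.688
  C          -0.08987    -0.02996    -0.02996     0.02996
  E             6.297     0.02394      0.1166       1.718
  solve Keq expr → x = 0.02996; check Q = 2.464
Then change container volume by factor 2 (V_new/V_old).
Step 3:
                    X           A           J           M
  I             3.148     0.01197     0.05831      0.8589
  C            0.1837     0.06123     0.06123    -0.06123
  E             3.332      0.0732      0.1195      0.7977
  solve Keq expr → x = -0.06123; check Q = 2.464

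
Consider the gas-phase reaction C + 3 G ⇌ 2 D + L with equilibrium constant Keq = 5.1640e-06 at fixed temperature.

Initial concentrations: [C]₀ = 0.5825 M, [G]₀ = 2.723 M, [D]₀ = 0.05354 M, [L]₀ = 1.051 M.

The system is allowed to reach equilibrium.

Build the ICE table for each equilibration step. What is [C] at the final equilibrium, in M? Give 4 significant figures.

Q₀ = 2.5617e-04 vs Keq = 5.1640e-06 ⇒ Q>K, reverse
Step 1:
                   C          G          D          L
  Initial     0.5825      2.723    0.05354      1.051
  Change     0.02271    0.06812   -0.04541   -0.02271
  Equil       0.6052      2.791   0.008129      1.028
  solve Keq expr → x = -0.02271; check Q = 5.1640e-06

[C]_eq = 0.6052 M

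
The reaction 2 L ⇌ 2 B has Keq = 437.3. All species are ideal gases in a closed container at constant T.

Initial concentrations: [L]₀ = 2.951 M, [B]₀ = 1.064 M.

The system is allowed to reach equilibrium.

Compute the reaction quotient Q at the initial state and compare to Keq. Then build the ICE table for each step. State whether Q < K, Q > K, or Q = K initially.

Q₀ = 0.13 vs Keq = 437.3 ⇒ Q<K, forward
Step 1:
                    L           B
  I             2.951       1.064
  C            -2.768       2.768
  E            0.1832       3.832
  solve Keq expr → x = 1.384; check Q = 437.3

Q₀ = 0.13; Q < K (proceeds forward)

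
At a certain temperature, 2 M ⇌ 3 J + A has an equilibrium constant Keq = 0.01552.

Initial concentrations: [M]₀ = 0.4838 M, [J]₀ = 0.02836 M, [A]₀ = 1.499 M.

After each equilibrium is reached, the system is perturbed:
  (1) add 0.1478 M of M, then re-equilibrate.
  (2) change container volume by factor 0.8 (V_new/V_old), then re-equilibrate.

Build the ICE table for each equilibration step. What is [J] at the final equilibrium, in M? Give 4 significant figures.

[J]_eq = 0.1594 M

Q₀ = 1.4608e-04 vs Keq = 0.01552 ⇒ Q<K, forward
Step 1:
                    M           J           A
  init         0.4838     0.02836       1.499
  Δ          -0.06223     0.09334     0.03111
  eq           0.4216      0.1217        1.53
  solve Keq expr → x = 0.03111; check Q = 0.01552
Then add 0.1478 M of M.
Step 2:
                    M           J           A
  init         0.5694      0.1217        1.53
  Δ          -0.01597     0.02395    0.007984
  eq           0.5534      0.1457       1.538
  solve Keq expr → x = 0.007984; check Q = 0.01552
Then change container volume by factor 0.8 (V_new/V_old).
Step 3:
                    M           J           A
  init         0.6918      0.1821       1.923
  Δ           0.01512    -0.02268    -0.00756
  eq           0.7069      0.1594       1.915
  solve Keq expr → x = -0.00756; check Q = 0.01552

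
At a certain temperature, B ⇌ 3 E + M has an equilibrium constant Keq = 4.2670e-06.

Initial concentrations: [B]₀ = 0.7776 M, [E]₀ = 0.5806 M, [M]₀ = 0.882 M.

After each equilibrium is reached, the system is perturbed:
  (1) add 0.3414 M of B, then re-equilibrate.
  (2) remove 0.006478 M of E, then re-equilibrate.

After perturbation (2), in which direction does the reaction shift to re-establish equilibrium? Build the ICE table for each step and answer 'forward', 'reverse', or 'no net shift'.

Q₀ = 0.222 vs Keq = 4.2670e-06 ⇒ Q>K, reverse
Step 1:
                    B           E           M
  I            0.7776      0.5806       0.882
  C            0.1875     -0.5625     -0.1875
  E            0.9651      0.0181      0.6945
  solve Keq expr → x = -0.1875; check Q = 4.2670e-06
Then add 0.3414 M of B.
Step 2:
                    B           E           M
  I             1.307      0.0181      0.6945
  C       -6.3779e-04    0.001913  6.3779e-04
  E             1.306     0.02001      0.6951
  solve Keq expr → x = 6.3779e-04; check Q = 4.2670e-06
Then remove 0.006478 M of E.
Step 3:
                    B           E           M
  I             1.306     0.01354      0.6951
  C         -0.002149    0.006446    0.002149
  E             1.304     0.01998      0.6973
  solve Keq expr → x = 0.002149; check Q = 4.2670e-06

Direction: forward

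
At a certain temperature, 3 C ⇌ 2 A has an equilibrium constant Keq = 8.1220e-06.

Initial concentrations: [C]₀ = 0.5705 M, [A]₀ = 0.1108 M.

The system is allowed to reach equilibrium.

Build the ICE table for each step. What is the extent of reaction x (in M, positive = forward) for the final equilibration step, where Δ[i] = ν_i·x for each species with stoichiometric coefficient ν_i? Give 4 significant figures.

Q₀ = 0.06612 vs Keq = 8.1220e-06 ⇒ Q>K, reverse
Step 1:
                  C         A
  I          0.5705    0.1108
  C          0.1635    -0.109
  E           0.734  0.001792
  solve Keq expr → x = -0.0545; check Q = 8.1220e-06

x = -0.0545 M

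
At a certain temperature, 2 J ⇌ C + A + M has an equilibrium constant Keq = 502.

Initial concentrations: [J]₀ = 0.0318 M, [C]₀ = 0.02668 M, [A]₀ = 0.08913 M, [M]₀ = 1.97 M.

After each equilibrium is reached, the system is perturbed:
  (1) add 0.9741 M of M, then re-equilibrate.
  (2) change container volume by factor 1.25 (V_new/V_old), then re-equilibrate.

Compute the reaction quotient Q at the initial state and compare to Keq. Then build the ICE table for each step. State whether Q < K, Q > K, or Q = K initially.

Q₀ = 4.633; Q < K (proceeds forward)

Q₀ = 4.633 vs Keq = 502 ⇒ Q<K, forward
Step 1:
                  J         C         A         M
  I          0.0318   0.02668   0.08913      1.97
  C        -0.02774   0.01387   0.01387   0.01387
  E        0.004063   0.04055     0.103     1.984
  solve Keq expr → x = 0.01387; check Q = 502
Then add 0.9741 M of M.
Step 2:
                  J         C         A         M
  I        0.004063   0.04055     0.103     2.958
  C       8.6104e-04 -4.3052e-04 -4.3052e-04 -4.3052e-04
  E        0.004924   0.04012    0.1026     2.958
  solve Keq expr → x = -4.3052e-04; check Q = 502
Then change container volume by factor 1.25 (V_new/V_old).
Step 3:
                  J         C         A         M
  I        0.003939   0.03209   0.08205     2.366
  C       -4.0042e-04 2.0021e-04 2.0021e-04 2.0021e-04
  E        0.003539   0.03229   0.08225     2.366
  solve Keq expr → x = 2.0021e-04; check Q = 502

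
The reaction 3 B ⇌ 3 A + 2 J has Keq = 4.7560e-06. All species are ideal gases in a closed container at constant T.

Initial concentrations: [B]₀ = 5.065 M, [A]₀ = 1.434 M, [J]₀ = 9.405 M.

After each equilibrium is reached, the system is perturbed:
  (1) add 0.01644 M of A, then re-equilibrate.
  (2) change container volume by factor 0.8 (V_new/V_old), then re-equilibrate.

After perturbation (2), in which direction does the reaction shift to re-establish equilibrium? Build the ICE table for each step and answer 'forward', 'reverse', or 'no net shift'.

Q₀ = 2.007 vs Keq = 4.7560e-06 ⇒ Q>K, reverse
Step 1:
                   B          A          J
  Initial      5.065      1.434      9.405
  Change       1.408     -1.408    -0.9385
  Equil        6.473     0.0262      8.466
  solve Keq expr → x = -0.4693; check Q = 4.7560e-06
Then add 0.01644 M of A.
Step 2:
                   B          A          J
  Initial      6.473    0.04264      8.466
  Change     0.01635   -0.01635    -0.0109
  Equil        6.489    0.02629      8.456
  solve Keq expr → x = -0.00545; check Q = 4.7560e-06
Then change container volume by factor 0.8 (V_new/V_old).
Step 3:
                   B          A          J
  Initial      8.111    0.03287      10.57
  Change    0.004522  -0.004522  -0.003015
  Equil        8.116    0.02834      10.57
  solve Keq expr → x = -0.001507; check Q = 4.7560e-06

Direction: reverse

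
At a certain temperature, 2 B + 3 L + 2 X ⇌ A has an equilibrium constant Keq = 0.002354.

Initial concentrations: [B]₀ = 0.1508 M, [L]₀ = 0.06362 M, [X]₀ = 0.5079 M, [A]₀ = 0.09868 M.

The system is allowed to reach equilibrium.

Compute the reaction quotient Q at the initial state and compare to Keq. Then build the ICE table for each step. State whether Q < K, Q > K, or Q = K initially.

Q₀ = 6.5326e+04 vs Keq = 0.002354 ⇒ Q>K, reverse
Step 1:
                  B         L         X         A
  init       0.1508   0.06362    0.5079   0.09868
  Δ          0.1973     0.296    0.1973  -0.09867
  eq         0.3481    0.3596    0.7052 6.6011e-06
  solve Keq expr → x = -0.09867; check Q = 0.002354

Q₀ = 6.5326e+04; Q > K (proceeds reverse)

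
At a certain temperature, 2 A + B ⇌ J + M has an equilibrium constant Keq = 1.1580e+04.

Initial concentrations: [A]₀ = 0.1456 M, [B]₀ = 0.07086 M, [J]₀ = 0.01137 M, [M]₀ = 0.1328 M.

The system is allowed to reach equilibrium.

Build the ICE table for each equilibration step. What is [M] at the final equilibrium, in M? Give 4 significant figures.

[M]_eq = 0.198 M

Q₀ = 1.005 vs Keq = 1.1580e+04 ⇒ Q<K, forward
Step 1:
                    A           B           J           M
  Initial      0.1456     0.07086     0.01137      0.1328
  Change      -0.1304     -0.0652      0.0652      0.0652
  Equil       0.01521    0.005663     0.07657       0.198
  solve Keq expr → x = 0.0652; check Q = 1.1580e+04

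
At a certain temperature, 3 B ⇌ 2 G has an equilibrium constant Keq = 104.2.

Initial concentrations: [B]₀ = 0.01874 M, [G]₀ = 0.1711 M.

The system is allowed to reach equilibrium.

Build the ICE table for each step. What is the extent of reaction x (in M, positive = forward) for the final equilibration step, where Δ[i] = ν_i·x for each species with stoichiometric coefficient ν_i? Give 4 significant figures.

Q₀ = 4448 vs Keq = 104.2 ⇒ Q>K, reverse
Step 1:
                    B           G
  I           0.01874      0.1711
  C            0.0398    -0.02653
  E           0.05854      0.1446
  solve Keq expr → x = -0.01327; check Q = 104.2

x = -0.01327 M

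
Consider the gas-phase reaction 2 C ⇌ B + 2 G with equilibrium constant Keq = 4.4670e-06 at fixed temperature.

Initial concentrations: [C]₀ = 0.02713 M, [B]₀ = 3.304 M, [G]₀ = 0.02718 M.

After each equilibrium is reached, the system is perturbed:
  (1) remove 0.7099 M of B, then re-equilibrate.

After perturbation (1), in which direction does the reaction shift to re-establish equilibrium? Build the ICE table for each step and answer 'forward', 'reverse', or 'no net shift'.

Direction: forward

Q₀ = 3.316 vs Keq = 4.4670e-06 ⇒ Q>K, reverse
Step 1:
                   C          B          G
  Initial    0.02713      3.304    0.02718
  Change     0.02712   -0.01356   -0.02712
  Equil      0.05425       3.29 6.3206e-05
  solve Keq expr → x = -0.01356; check Q = 4.4670e-06
Then remove 0.7099 M of B.
Step 2:
                   C          B          G
  Initial    0.05425      2.581 6.3206e-05
  Change  -8.1555e-06 4.0777e-06 8.1555e-06
  Equil      0.05424      2.581 7.1361e-05
  solve Keq expr → x = 4.0777e-06; check Q = 4.4670e-06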